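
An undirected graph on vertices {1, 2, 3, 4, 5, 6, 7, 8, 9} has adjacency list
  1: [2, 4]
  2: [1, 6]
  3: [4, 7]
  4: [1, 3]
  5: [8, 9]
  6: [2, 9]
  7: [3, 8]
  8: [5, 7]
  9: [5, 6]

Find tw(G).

2

A width-2 tree decomposition is:
Bags: B1 = {3, 4, 7}  B2 = {1, 4, 7}  B3 = {1, 2, 7}  B4 = {2, 6, 7}  B5 = {6, 7, 9}  B6 = {5, 7, 9}  B7 = {5, 7, 8}
Tree: B1–B2, B2–B3, B3–B4, B4–B5, B5–B6, B6–B7
Every bag has size at most 3, so the width is 3 − 1 = 2 and tw(G) ≤ 2. For the lower bound, G contains the cycle 7–3–4–1–2–6–9–5–8–7, so G is not a forest; only forests have treewidth ≤ 1, hence tw(G) ≥ 2. Combining the bounds, tw(G) = 2.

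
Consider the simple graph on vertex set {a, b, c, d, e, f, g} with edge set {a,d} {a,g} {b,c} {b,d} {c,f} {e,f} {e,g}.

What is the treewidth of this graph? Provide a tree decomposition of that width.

The largest bag has 3 vertices, giving width 2; this decomposition certifies tw(G) ≤ 2. The edges d–a–g–e–f–c–b–d form a cycle, so G is not a tree and its treewidth is at least 2. Hence tw(G) = 2 exactly.

Treewidth 2.
Bags: B1 = {a, d, g}  B2 = {d, e, g}  B3 = {d, e, f}  B4 = {c, d, f}  B5 = {b, c, d}
Tree: B1–B2, B2–B3, B3–B4, B4–B5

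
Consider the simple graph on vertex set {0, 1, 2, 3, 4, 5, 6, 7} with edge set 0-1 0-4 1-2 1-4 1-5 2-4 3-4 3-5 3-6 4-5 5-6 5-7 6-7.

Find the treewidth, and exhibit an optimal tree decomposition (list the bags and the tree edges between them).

Treewidth 2.
Bags: B1 = {1, 2, 4}  B2 = {1, 4, 5}  B3 = {3, 4, 5}  B4 = {0, 1, 4}  B5 = {3, 5, 6}  B6 = {5, 6, 7}
Tree: B1–B2, B2–B3, B2–B4, B3–B5, B5–B6

The largest bag has 3 vertices, giving width 2; this decomposition certifies tw(G) ≤ 2. On the other hand G contains the 3-clique {0, 1, 4}. A clique must lie in a single bag of any decomposition, so no decomposition can have width below 2. Hence tw(G) = 2 exactly.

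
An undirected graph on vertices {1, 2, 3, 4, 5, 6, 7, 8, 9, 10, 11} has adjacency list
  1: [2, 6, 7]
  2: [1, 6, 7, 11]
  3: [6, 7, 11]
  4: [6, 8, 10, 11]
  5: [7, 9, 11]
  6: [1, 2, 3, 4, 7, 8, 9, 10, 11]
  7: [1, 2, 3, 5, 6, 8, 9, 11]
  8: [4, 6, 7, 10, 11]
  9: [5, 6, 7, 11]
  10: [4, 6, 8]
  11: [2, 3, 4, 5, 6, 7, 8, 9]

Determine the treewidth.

3

A width-3 tree decomposition is:
Bags: B1 = {6, 7, 8, 11}  B2 = {2, 6, 7, 11}  B3 = {3, 6, 7, 11}  B4 = {6, 7, 9, 11}  B5 = {1, 2, 6, 7}  B6 = {5, 7, 9, 11}  B7 = {4, 6, 8, 11}  B8 = {4, 6, 8, 10}
Tree: B1–B2, B1–B3, B1–B4, B2–B5, B4–B6, B1–B7, B7–B8
The largest bag has 4 vertices, giving width 3; this decomposition certifies tw(G) ≤ 3. Conversely, {5, 7, 9, 11} is a clique of size 4, and the vertices of any clique must share a bag in every tree decomposition; so some bag has ≥ 4 vertices and tw(G) ≥ 3. Combining the bounds, tw(G) = 3.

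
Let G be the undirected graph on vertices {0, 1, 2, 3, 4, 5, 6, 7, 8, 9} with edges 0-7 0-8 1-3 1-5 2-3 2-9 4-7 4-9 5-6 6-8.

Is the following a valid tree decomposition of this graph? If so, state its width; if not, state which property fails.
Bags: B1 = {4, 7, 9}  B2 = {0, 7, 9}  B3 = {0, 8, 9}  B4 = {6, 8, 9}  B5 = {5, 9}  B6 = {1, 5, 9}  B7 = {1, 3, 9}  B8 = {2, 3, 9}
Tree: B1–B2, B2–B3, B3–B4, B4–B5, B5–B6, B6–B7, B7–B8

No — edge (6,5) lies in no bag.

A tree decomposition must satisfy three properties: every vertex lies in some bag; for every edge, both endpoints lie together in some bag; and for every vertex, the bags containing it form a connected subtree. Here edge (6,5) lies in no bag, so the decomposition is invalid.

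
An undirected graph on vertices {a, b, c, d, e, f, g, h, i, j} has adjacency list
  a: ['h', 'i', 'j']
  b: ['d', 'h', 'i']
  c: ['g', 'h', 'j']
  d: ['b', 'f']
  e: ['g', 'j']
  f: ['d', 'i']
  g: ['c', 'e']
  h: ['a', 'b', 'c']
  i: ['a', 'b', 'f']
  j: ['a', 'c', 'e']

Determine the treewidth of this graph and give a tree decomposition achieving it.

Every bag has size at most 3, so the width is 3 − 1 = 2 and tw(G) ≤ 2. Since f–d–b–i–f is a cycle in G, G is not acyclic. Forests are exactly the graphs of treewidth ≤ 1, so tw(G) ≥ 2. Hence tw(G) = 2 exactly.

Treewidth 2.
One optimal decomposition is:
Bags: B1 = {d, f, i}  B2 = {b, d, i}  B3 = {a, b, i}  B4 = {a, b, h}  B5 = {a, h, j}  B6 = {c, h, j}  B7 = {c, e, j}  B8 = {c, e, g}
Tree: B1–B2, B2–B3, B3–B4, B4–B5, B5–B6, B6–B7, B7–B8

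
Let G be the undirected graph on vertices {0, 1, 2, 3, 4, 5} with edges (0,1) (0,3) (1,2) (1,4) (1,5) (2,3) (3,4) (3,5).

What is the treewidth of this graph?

2

A width-2 tree decomposition is:
Bags: B1 = {1, 3, 5}  B2 = {1, 2, 3}  B3 = {1, 3, 4}  B4 = {0, 1, 3}
Tree: B1–B2, B2–B3, B3–B4
The largest bag has 3 vertices, giving width 2; this decomposition certifies tw(G) ≤ 2. For the lower bound, G contains the cycle 3–5–1–2–3, so G is not a forest; only forests have treewidth ≤ 1, hence tw(G) ≥ 2. Therefore the treewidth is 2.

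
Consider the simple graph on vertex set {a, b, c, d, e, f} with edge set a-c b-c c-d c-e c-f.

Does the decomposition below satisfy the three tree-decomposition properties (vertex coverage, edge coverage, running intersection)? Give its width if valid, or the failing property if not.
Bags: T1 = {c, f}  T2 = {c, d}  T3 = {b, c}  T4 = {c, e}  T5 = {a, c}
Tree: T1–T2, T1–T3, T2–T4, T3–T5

Yes; width 1.

Every vertex of G appears in some bag (union = {a, b, c, d, e, f}); every edge is covered by a bag; and for each vertex v the set of bags containing v is connected in the bag tree. The decomposition is therefore valid. The largest bag has 2 vertices, so the width is 1.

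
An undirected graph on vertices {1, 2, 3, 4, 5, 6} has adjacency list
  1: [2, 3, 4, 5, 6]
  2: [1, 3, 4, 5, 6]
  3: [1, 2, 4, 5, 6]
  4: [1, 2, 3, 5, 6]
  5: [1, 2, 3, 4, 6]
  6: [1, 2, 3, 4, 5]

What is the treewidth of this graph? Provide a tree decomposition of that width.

A single bag containing all 6 vertices is trivially a valid decomposition of width 5. Conversely, {1, 2, 3, 4, 5, 6} is a clique of size 6, and the vertices of any clique must share a bag in every tree decomposition; so some bag has ≥ 6 vertices and tw(G) ≥ 5. Combining the bounds, tw(G) = 5.

Treewidth 5.
One such decomposition:
Bags: B1 = {1, 2, 3, 4, 5, 6}
Tree: (single bag)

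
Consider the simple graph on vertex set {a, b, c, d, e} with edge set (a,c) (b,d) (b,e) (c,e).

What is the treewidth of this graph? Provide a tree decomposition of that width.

Treewidth 1.
Bags: B1 = {a, c}  B2 = {c, e}  B3 = {b, e}  B4 = {b, d}
Tree: B1–B2, B2–B3, B3–B4

The largest bag has 2 vertices, giving width 1; this decomposition certifies tw(G) ≤ 1. G has an edge, so its treewidth is at least 1. Hence tw(G) = 1 exactly.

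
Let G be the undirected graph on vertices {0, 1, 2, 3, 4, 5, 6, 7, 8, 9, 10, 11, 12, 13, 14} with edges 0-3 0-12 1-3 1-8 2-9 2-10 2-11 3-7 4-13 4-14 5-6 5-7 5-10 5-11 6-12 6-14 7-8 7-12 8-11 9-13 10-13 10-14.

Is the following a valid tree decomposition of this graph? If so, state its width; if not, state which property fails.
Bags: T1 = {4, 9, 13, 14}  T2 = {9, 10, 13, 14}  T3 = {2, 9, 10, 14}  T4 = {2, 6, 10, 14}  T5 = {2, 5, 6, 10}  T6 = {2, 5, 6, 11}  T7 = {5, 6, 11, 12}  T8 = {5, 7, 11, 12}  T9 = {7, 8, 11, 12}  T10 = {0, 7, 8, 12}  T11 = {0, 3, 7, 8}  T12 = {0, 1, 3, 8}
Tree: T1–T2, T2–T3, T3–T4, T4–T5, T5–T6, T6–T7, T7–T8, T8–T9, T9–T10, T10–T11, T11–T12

Yes; width 3.

Checking the three conditions: (i) the bags cover all of {0, 1, 2, 3, 4, 5, 6, 7, 8, 9, 10, 11, 12, 13, 14}; (ii) for each edge, some bag contains both endpoints; (iii) the bags containing any fixed vertex form a subtree. All hold, so the decomposition is valid with width 4 − 1 = 3.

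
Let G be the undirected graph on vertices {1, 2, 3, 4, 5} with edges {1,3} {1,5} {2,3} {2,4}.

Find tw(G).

A width-1 tree decomposition is:
Bags: B1 = {2, 4}  B2 = {2, 3}  B3 = {1, 3}  B4 = {1, 5}
Tree: B1–B2, B2–B3, B3–B4
Every bag has size at most 2, so the width is 2 − 1 = 1 and tw(G) ≤ 1. G has an edge, so its treewidth is at least 1. Therefore the treewidth is 1.

1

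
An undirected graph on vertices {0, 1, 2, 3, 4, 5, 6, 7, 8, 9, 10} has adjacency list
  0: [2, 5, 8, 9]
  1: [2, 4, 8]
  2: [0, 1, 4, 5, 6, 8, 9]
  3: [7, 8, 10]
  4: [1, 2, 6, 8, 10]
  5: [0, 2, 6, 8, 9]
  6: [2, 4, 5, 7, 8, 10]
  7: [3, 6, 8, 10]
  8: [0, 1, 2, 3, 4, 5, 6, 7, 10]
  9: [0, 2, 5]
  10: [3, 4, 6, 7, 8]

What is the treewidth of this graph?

3

A width-3 tree decomposition is:
Bags: B1 = {2, 5, 6, 8}  B2 = {0, 2, 5, 8}  B3 = {2, 4, 6, 8}  B4 = {4, 6, 8, 10}  B5 = {1, 2, 4, 8}  B6 = {0, 2, 5, 9}  B7 = {6, 7, 8, 10}  B8 = {3, 7, 8, 10}
Tree: B1–B2, B1–B3, B3–B4, B3–B5, B2–B6, B4–B7, B7–B8
The largest bag has 4 vertices, giving width 3; this decomposition certifies tw(G) ≤ 3. For the lower bound, the 4 vertices {3, 7, 8, 10} are pairwise adjacent, and any tree decomposition puts a clique entirely inside one bag — forcing width ≥ 3. Therefore the treewidth is 3.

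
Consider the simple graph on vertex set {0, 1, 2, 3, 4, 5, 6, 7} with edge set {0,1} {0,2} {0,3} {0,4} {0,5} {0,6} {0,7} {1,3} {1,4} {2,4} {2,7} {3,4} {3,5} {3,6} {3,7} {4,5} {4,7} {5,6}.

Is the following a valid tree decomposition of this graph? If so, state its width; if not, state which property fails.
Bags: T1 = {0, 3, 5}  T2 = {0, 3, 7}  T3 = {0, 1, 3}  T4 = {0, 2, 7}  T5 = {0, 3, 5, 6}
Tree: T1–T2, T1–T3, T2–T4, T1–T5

No — vertex 4 appears in no bag.

A tree decomposition must satisfy three properties: every vertex lies in some bag; for every edge, both endpoints lie together in some bag; and for every vertex, the bags containing it form a connected subtree. Here vertex 4 appears in no bag, so the decomposition is invalid.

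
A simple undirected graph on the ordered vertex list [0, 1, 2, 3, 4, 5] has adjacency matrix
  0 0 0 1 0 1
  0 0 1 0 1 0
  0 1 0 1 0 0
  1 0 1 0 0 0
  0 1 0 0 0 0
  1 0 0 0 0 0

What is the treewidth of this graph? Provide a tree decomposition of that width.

Each bag holds 2 vertices, so the decomposition has width 1, which upper-bounds the treewidth. Since G has at least one edge (e.g. 5–0), it is not an edgeless graph, so tw(G) ≥ 1. Hence tw(G) = 1 exactly.

Treewidth 1.
One optimal decomposition is:
Bags: B1 = {0, 5}  B2 = {0, 3}  B3 = {2, 3}  B4 = {1, 2}  B5 = {1, 4}
Tree: B1–B2, B2–B3, B3–B4, B4–B5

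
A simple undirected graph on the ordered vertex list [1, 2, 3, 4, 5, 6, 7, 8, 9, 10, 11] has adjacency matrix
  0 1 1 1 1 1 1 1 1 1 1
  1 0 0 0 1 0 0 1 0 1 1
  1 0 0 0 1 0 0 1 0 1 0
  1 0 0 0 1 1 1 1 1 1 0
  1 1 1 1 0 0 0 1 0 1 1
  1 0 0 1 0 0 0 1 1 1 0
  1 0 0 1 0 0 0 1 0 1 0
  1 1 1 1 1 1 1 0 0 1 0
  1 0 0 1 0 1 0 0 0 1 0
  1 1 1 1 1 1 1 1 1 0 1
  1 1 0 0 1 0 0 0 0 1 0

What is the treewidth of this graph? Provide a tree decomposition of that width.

Every bag has size at most 5, so the width is 5 − 1 = 4 and tw(G) ≤ 4. Conversely, {1, 2, 5, 8, 10} is a clique of size 5, and the vertices of any clique must share a bag in every tree decomposition; so some bag has ≥ 5 vertices and tw(G) ≥ 4. The upper and lower bounds meet at 4, so that is the treewidth.

Treewidth 4.
Bags: B1 = {1, 4, 6, 8, 10}  B2 = {1, 4, 7, 8, 10}  B3 = {1, 4, 5, 8, 10}  B4 = {1, 2, 5, 8, 10}  B5 = {1, 4, 6, 9, 10}  B6 = {1, 3, 5, 8, 10}  B7 = {1, 2, 5, 10, 11}
Tree: B1–B2, B2–B3, B3–B4, B1–B5, B3–B6, B4–B7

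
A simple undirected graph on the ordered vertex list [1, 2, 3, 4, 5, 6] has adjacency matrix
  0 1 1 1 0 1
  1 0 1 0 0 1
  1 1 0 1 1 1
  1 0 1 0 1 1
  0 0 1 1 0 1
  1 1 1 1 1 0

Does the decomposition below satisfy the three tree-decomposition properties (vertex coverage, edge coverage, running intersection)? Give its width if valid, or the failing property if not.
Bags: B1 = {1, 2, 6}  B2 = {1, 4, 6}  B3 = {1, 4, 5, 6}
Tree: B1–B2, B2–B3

No — vertex 3 appears in no bag.

A tree decomposition must satisfy three properties: every vertex lies in some bag; for every edge, both endpoints lie together in some bag; and for every vertex, the bags containing it form a connected subtree. Here vertex 3 appears in no bag, so the decomposition is invalid.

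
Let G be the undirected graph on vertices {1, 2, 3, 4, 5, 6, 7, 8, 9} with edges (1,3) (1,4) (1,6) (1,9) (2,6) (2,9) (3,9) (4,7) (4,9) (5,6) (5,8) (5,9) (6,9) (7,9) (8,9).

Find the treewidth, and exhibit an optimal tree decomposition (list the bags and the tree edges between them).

Treewidth 2.
Bags: B1 = {5, 6, 9}  B2 = {5, 8, 9}  B3 = {1, 6, 9}  B4 = {1, 4, 9}  B5 = {1, 3, 9}  B6 = {4, 7, 9}  B7 = {2, 6, 9}
Tree: B1–B2, B1–B3, B3–B4, B3–B5, B4–B6, B1–B7

The largest bag has 3 vertices, giving width 2; this decomposition certifies tw(G) ≤ 2. On the other hand G contains the 3-clique {1, 3, 9}. A clique must lie in a single bag of any decomposition, so no decomposition can have width below 2. Combining the bounds, tw(G) = 2.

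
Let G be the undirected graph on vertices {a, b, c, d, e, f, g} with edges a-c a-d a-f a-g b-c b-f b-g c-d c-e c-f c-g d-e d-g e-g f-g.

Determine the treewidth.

A width-3 tree decomposition is:
Bags: B1 = {a, c, d, g}  B2 = {a, c, f, g}  B3 = {b, c, f, g}  B4 = {c, d, e, g}
Tree: B1–B2, B2–B3, B1–B4
Every bag has size at most 4, so the width is 4 − 1 = 3 and tw(G) ≤ 3. On the other hand G contains the 4-clique {c, d, e, g}. A clique must lie in a single bag of any decomposition, so no decomposition can have width below 3. The upper and lower bounds meet at 3, so that is the treewidth.

3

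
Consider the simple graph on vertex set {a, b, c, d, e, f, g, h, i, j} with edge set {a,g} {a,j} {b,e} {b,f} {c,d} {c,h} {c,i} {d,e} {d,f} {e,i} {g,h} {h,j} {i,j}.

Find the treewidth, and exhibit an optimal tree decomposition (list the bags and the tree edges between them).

Each bag holds 3 vertices, so the decomposition has width 2, which upper-bounds the treewidth. The edges f–b–e–d–f form a cycle, so G is not a tree and its treewidth is at least 2. Therefore the treewidth is 2.

Treewidth 2.
One such decomposition:
Bags: B1 = {b, d, f}  B2 = {b, d, e}  B3 = {c, d, e}  B4 = {c, e, i}  B5 = {c, h, i}  B6 = {h, i, j}  B7 = {g, h, j}  B8 = {a, g, j}
Tree: B1–B2, B2–B3, B3–B4, B4–B5, B5–B6, B6–B7, B7–B8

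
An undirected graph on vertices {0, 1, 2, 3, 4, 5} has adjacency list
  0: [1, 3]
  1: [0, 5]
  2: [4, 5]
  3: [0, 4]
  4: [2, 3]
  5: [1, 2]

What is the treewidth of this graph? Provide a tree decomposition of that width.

Treewidth 2.
One such decomposition:
Bags: B1 = {2, 4, 5}  B2 = {1, 4, 5}  B3 = {0, 1, 4}  B4 = {0, 3, 4}
Tree: B1–B2, B2–B3, B3–B4

Every bag has size at most 3, so the width is 3 − 1 = 2 and tw(G) ≤ 2. The edges 4–2–5–1–0–3–4 form a cycle, so G is not a tree and its treewidth is at least 2. Therefore the treewidth is 2.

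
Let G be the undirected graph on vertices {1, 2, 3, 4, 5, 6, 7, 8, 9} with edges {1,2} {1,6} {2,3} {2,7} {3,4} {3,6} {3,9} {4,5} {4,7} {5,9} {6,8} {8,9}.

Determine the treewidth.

A width-3 tree decomposition is:
Bags: B1 = {1, 6, 8, 9}  B2 = {1, 3, 6, 9}  B3 = {1, 2, 3, 9}  B4 = {2, 3, 5, 9}  B5 = {2, 3, 4, 5}  B6 = {2, 4, 5, 7}
Tree: B1–B2, B2–B3, B3–B4, B4–B5, B5–B6
The largest bag has 4 vertices, giving width 3; this decomposition certifies tw(G) ≤ 3. For the lower bound: the 4 vertex sets {1,6,8}, {9}, {3}, {2,4,5,7} are disjoint, each induces a connected subgraph, and every pair is joined by at least one edge of G. Contracting each set to a single vertex therefore yields K_{4} as a minor, and since treewidth is minor-monotone, tw(G) ≥ tw(K_{4}) = 3. Therefore the treewidth is 3.

3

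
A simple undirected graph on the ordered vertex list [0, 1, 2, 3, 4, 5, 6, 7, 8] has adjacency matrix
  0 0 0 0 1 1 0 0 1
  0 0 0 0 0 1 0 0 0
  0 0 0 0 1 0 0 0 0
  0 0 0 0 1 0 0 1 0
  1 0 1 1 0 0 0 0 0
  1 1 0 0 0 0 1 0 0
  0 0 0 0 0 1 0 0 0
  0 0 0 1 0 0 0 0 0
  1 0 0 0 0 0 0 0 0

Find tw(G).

A width-1 tree decomposition is:
Bags: B1 = {0, 4}  B2 = {0, 5}  B3 = {1, 5}  B4 = {0, 8}  B5 = {5, 6}  B6 = {3, 4}  B7 = {3, 7}  B8 = {2, 4}
Tree: B1–B2, B2–B3, B1–B4, B2–B5, B1–B6, B6–B7, B1–B8
The largest bag has 2 vertices, giving width 1; this decomposition certifies tw(G) ≤ 1. Since G has at least one edge (e.g. 4–0), it is not an edgeless graph, so tw(G) ≥ 1. Combining the bounds, tw(G) = 1.

1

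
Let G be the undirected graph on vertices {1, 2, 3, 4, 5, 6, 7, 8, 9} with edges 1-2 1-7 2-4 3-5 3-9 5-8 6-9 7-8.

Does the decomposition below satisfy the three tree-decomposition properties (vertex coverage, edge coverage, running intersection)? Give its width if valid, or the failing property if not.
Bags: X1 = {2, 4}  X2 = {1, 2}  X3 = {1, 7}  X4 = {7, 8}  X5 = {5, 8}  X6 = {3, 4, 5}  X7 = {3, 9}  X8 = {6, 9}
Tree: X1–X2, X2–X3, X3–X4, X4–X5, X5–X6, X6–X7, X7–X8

A tree decomposition must satisfy three properties: every vertex lies in some bag; for every edge, both endpoints lie together in some bag; and for every vertex, the bags containing it form a connected subtree. Here bags containing vertex 4 are not connected in the tree, so the decomposition is invalid.

No — bags containing vertex 4 are not connected in the tree.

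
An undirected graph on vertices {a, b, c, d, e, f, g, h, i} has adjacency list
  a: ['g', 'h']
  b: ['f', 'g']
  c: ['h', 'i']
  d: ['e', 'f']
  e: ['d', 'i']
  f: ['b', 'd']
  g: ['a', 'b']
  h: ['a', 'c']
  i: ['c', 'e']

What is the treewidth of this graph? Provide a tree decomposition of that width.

Treewidth 2.
One such decomposition:
Bags: B1 = {d, e, f}  B2 = {b, e, f}  B3 = {b, e, g}  B4 = {a, e, g}  B5 = {a, e, h}  B6 = {c, e, h}  B7 = {c, e, i}
Tree: B1–B2, B2–B3, B3–B4, B4–B5, B5–B6, B6–B7

Every bag has size at most 3, so the width is 3 − 1 = 2 and tw(G) ≤ 2. Since e–d–f–b–g–a–h–c–i–e is a cycle in G, G is not acyclic. Forests are exactly the graphs of treewidth ≤ 1, so tw(G) ≥ 2. Combining the bounds, tw(G) = 2.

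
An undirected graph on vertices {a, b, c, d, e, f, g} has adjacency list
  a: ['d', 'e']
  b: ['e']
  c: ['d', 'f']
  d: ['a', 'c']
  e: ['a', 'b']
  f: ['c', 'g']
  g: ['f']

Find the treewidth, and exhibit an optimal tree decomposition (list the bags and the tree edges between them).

The largest bag has 2 vertices, giving width 1; this decomposition certifies tw(G) ≤ 1. G has an edge, so its treewidth is at least 1. Combining the bounds, tw(G) = 1.

Treewidth 1.
One such decomposition:
Bags: B1 = {f, g}  B2 = {c, f}  B3 = {c, d}  B4 = {a, d}  B5 = {a, e}  B6 = {b, e}
Tree: B1–B2, B2–B3, B3–B4, B4–B5, B5–B6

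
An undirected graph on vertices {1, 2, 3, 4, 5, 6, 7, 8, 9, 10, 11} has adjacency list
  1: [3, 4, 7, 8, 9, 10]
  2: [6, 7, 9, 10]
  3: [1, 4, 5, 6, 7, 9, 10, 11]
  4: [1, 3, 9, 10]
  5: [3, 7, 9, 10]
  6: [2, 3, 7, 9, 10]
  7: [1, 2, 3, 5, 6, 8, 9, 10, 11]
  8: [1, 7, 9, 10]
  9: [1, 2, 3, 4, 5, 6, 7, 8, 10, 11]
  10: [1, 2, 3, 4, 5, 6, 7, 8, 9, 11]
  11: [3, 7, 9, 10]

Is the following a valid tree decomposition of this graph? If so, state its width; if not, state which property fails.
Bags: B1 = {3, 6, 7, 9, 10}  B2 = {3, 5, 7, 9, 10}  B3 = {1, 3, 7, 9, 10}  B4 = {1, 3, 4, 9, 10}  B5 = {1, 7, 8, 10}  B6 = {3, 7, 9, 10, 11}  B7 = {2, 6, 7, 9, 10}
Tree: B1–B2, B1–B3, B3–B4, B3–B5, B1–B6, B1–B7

A tree decomposition must satisfy three properties: every vertex lies in some bag; for every edge, both endpoints lie together in some bag; and for every vertex, the bags containing it form a connected subtree. Here edge (9,8) lies in no bag, so the decomposition is invalid.

No — edge (9,8) lies in no bag.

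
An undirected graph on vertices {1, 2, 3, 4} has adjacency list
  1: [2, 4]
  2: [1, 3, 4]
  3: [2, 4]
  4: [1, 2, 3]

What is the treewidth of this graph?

A width-2 tree decomposition is:
Bags: B1 = {2, 3, 4}  B2 = {1, 2, 4}
Tree: B1–B2
The largest bag has 3 vertices, giving width 2; this decomposition certifies tw(G) ≤ 2. On the other hand G contains the 3-clique {1, 2, 4}. A clique must lie in a single bag of any decomposition, so no decomposition can have width below 2. Combining the bounds, tw(G) = 2.

2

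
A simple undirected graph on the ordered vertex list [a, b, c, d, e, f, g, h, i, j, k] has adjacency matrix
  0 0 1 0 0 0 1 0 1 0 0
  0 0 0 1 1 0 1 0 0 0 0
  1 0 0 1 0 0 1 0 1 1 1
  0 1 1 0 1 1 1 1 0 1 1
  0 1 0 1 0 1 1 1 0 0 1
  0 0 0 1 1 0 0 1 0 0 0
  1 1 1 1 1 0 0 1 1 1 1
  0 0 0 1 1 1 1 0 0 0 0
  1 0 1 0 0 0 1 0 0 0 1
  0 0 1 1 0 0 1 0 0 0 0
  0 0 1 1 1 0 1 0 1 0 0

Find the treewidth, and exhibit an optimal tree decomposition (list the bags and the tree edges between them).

Treewidth 3.
Bags: B1 = {d, e, g, k}  B2 = {d, e, g, h}  B3 = {c, d, g, k}  B4 = {d, e, f, h}  B5 = {c, d, g, j}  B6 = {c, g, i, k}  B7 = {a, c, g, i}  B8 = {b, d, e, g}
Tree: B1–B2, B1–B3, B2–B4, B3–B5, B3–B6, B6–B7, B2–B8

Each bag holds 4 vertices, so the decomposition has width 3, which upper-bounds the treewidth. Conversely, {c, d, g, j} is a clique of size 4, and the vertices of any clique must share a bag in every tree decomposition; so some bag has ≥ 4 vertices and tw(G) ≥ 3. The upper and lower bounds meet at 3, so that is the treewidth.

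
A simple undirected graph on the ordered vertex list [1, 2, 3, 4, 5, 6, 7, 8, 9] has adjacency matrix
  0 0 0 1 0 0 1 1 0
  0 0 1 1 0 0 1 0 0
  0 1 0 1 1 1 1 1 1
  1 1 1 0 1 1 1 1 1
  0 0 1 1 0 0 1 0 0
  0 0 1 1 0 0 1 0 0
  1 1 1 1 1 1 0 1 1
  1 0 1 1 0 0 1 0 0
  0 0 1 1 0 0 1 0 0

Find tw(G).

A width-3 tree decomposition is:
Bags: B1 = {2, 3, 4, 7}  B2 = {3, 4, 6, 7}  B3 = {3, 4, 5, 7}  B4 = {3, 4, 7, 8}  B5 = {3, 4, 7, 9}  B6 = {1, 4, 7, 8}
Tree: B1–B2, B1–B3, B1–B4, B4–B5, B4–B6
Each bag holds 4 vertices, so the decomposition has width 3, which upper-bounds the treewidth. On the other hand G contains the 4-clique {1, 4, 7, 8}. A clique must lie in a single bag of any decomposition, so no decomposition can have width below 3. Hence tw(G) = 3 exactly.

3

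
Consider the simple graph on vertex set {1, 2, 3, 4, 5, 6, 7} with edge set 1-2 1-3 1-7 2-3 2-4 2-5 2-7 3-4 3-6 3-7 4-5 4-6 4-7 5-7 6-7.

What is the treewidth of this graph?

A width-3 tree decomposition is:
Bags: B1 = {2, 4, 5, 7}  B2 = {2, 3, 4, 7}  B3 = {3, 4, 6, 7}  B4 = {1, 2, 3, 7}
Tree: B1–B2, B2–B3, B2–B4
Each bag holds 4 vertices, so the decomposition has width 3, which upper-bounds the treewidth. For the lower bound, the 4 vertices {1, 2, 3, 7} are pairwise adjacent, and any tree decomposition puts a clique entirely inside one bag — forcing width ≥ 3. Therefore the treewidth is 3.

3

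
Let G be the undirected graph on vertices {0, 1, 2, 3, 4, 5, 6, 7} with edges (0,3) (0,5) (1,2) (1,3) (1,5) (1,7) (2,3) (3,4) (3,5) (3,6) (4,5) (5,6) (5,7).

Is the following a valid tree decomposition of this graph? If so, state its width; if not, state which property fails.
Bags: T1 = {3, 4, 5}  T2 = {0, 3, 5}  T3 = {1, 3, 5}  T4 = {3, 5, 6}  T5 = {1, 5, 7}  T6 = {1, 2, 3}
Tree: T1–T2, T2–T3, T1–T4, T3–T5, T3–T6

Yes; width 2.

Vertex coverage: the bags together contain {0, 1, 2, 3, 4, 5, 6, 7}, the full vertex set. Edge coverage: each edge of G has both endpoints in at least one bag. Running intersection: for every vertex, the bags containing it form a connected subtree. All three properties hold, so this is a valid tree decomposition of width max|bag| − 1 = 2, and hence tw(G) ≤ 2.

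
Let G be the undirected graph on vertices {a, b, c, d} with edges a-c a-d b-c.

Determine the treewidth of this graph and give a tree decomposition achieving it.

Each bag holds 2 vertices, so the decomposition has width 1, which upper-bounds the treewidth. Any graph with an edge has treewidth ≥ 1, and G has the edge a–c. Combining the bounds, tw(G) = 1.

Treewidth 1.
One optimal decomposition is:
Bags: B1 = {a, c}  B2 = {a, d}  B3 = {b, c}
Tree: B1–B2, B1–B3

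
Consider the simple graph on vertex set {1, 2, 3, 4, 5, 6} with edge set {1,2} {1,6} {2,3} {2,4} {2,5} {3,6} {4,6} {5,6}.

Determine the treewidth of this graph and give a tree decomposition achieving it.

Treewidth 2.
One optimal decomposition is:
Bags: B1 = {2, 3, 6}  B2 = {1, 2, 6}  B3 = {2, 5, 6}  B4 = {2, 4, 6}
Tree: B1–B2, B2–B3, B3–B4

The largest bag has 3 vertices, giving width 2; this decomposition certifies tw(G) ≤ 2. Since 2–3–6–1–2 is a cycle in G, G is not acyclic. Forests are exactly the graphs of treewidth ≤ 1, so tw(G) ≥ 2. Hence tw(G) = 2 exactly.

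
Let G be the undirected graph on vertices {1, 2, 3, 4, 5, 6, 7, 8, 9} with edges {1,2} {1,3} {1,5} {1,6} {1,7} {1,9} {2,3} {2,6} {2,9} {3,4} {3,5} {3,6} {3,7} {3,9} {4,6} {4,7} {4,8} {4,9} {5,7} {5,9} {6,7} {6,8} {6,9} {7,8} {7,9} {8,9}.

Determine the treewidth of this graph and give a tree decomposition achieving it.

Treewidth 4.
One optimal decomposition is:
Bags: B1 = {1, 3, 6, 7, 9}  B2 = {3, 4, 6, 7, 9}  B3 = {1, 2, 3, 6, 9}  B4 = {1, 3, 5, 7, 9}  B5 = {4, 6, 7, 8, 9}
Tree: B1–B2, B1–B3, B1–B4, B2–B5

Every bag has size at most 5, so the width is 5 − 1 = 4 and tw(G) ≤ 4. On the other hand G contains the 5-clique {4, 6, 7, 8, 9}. A clique must lie in a single bag of any decomposition, so no decomposition can have width below 4. Hence tw(G) = 4 exactly.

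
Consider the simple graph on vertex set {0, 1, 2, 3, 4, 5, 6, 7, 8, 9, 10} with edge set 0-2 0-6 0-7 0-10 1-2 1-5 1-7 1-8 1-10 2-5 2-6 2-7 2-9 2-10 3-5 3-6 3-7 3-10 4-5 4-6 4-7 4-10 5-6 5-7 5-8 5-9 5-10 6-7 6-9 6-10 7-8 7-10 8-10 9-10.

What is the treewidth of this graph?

A width-4 tree decomposition is:
Bags: B1 = {4, 5, 6, 7, 10}  B2 = {2, 5, 6, 7, 10}  B3 = {1, 2, 5, 7, 10}  B4 = {2, 5, 6, 9, 10}  B5 = {0, 2, 6, 7, 10}  B6 = {3, 5, 6, 7, 10}  B7 = {1, 5, 7, 8, 10}
Tree: B1–B2, B2–B3, B2–B4, B2–B5, B2–B6, B3–B7
Each bag holds 5 vertices, so the decomposition has width 4, which upper-bounds the treewidth. Conversely, {0, 2, 6, 7, 10} is a clique of size 5, and the vertices of any clique must share a bag in every tree decomposition; so some bag has ≥ 5 vertices and tw(G) ≥ 4. Combining the bounds, tw(G) = 4.

4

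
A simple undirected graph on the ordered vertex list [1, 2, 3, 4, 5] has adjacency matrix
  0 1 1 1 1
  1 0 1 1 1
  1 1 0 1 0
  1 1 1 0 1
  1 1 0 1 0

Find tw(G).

A width-3 tree decomposition is:
Bags: B1 = {1, 2, 3, 4}  B2 = {1, 2, 4, 5}
Tree: B1–B2
Every bag has size at most 4, so the width is 4 − 1 = 3 and tw(G) ≤ 3. For the lower bound, the 4 vertices {1, 2, 3, 4} are pairwise adjacent, and any tree decomposition puts a clique entirely inside one bag — forcing width ≥ 3. Therefore the treewidth is 3.

3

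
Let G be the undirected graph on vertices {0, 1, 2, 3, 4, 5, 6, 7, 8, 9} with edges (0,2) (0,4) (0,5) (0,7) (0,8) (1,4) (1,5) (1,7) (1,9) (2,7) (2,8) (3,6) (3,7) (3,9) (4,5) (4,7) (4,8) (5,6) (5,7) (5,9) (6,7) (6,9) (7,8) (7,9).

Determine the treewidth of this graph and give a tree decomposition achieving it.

Treewidth 3.
One such decomposition:
Bags: B1 = {1, 5, 7, 9}  B2 = {1, 4, 5, 7}  B3 = {0, 4, 5, 7}  B4 = {5, 6, 7, 9}  B5 = {0, 4, 7, 8}  B6 = {0, 2, 7, 8}  B7 = {3, 6, 7, 9}
Tree: B1–B2, B2–B3, B1–B4, B3–B5, B5–B6, B4–B7

Each bag holds 4 vertices, so the decomposition has width 3, which upper-bounds the treewidth. Conversely, {0, 2, 7, 8} is a clique of size 4, and the vertices of any clique must share a bag in every tree decomposition; so some bag has ≥ 4 vertices and tw(G) ≥ 3. Combining the bounds, tw(G) = 3.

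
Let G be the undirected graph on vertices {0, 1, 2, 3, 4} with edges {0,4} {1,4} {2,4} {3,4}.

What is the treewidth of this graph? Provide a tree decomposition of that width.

Treewidth 1.
One such decomposition:
Bags: B1 = {0, 4}  B2 = {2, 4}  B3 = {1, 4}  B4 = {3, 4}
Tree: B1–B2, B1–B3, B1–B4

The largest bag has 2 vertices, giving width 1; this decomposition certifies tw(G) ≤ 1. Since G has at least one edge (e.g. 0–4), it is not an edgeless graph, so tw(G) ≥ 1. Hence tw(G) = 1 exactly.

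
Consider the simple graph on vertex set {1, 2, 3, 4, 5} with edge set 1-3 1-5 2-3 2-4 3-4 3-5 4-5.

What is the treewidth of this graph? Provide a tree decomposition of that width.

The largest bag has 3 vertices, giving width 2; this decomposition certifies tw(G) ≤ 2. On the other hand G contains the 3-clique {1, 3, 5}. A clique must lie in a single bag of any decomposition, so no decomposition can have width below 2. The upper and lower bounds meet at 2, so that is the treewidth.

Treewidth 2.
One optimal decomposition is:
Bags: B1 = {1, 3, 5}  B2 = {3, 4, 5}  B3 = {2, 3, 4}
Tree: B1–B2, B2–B3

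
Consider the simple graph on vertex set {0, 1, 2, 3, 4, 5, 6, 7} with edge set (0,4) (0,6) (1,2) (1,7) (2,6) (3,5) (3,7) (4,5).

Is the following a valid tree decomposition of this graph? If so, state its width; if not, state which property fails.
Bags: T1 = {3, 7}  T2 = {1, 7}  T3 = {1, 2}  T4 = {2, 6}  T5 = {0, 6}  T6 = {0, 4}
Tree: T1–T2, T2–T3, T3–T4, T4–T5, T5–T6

No — vertex 5 appears in no bag.

A tree decomposition must satisfy three properties: every vertex lies in some bag; for every edge, both endpoints lie together in some bag; and for every vertex, the bags containing it form a connected subtree. Here vertex 5 appears in no bag, so the decomposition is invalid.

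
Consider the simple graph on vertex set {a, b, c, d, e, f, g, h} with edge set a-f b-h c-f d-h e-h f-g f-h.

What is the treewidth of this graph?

1

A width-1 tree decomposition is:
Bags: B1 = {c, f}  B2 = {f, h}  B3 = {b, h}  B4 = {d, h}  B5 = {a, f}  B6 = {f, g}  B7 = {e, h}
Tree: B1–B2, B2–B3, B2–B4, B1–B5, B5–B6, B4–B7
The largest bag has 2 vertices, giving width 1; this decomposition certifies tw(G) ≤ 1. G has an edge, so its treewidth is at least 1. The upper and lower bounds meet at 1, so that is the treewidth.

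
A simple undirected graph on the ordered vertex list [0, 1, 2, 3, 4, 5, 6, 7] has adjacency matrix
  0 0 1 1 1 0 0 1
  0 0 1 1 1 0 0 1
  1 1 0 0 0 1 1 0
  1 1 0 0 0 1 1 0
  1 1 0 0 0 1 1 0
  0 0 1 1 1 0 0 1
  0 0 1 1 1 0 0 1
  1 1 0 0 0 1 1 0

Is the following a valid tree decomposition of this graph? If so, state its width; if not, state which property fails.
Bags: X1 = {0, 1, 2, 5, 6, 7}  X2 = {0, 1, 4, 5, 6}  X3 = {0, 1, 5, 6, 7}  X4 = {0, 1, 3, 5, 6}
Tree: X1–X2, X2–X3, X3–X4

A tree decomposition must satisfy three properties: every vertex lies in some bag; for every edge, both endpoints lie together in some bag; and for every vertex, the bags containing it form a connected subtree. Here bags containing vertex 7 are not connected in the tree, so the decomposition is invalid.

No — bags containing vertex 7 are not connected in the tree.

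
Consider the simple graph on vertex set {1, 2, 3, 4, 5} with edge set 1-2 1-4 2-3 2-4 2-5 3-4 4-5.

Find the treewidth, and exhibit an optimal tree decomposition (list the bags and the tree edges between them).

Treewidth 2.
One optimal decomposition is:
Bags: B1 = {2, 3, 4}  B2 = {1, 2, 4}  B3 = {2, 4, 5}
Tree: B1–B2, B1–B3

Every bag has size at most 3, so the width is 3 − 1 = 2 and tw(G) ≤ 2. Conversely, {1, 2, 4} is a clique of size 3, and the vertices of any clique must share a bag in every tree decomposition; so some bag has ≥ 3 vertices and tw(G) ≥ 2. Combining the bounds, tw(G) = 2.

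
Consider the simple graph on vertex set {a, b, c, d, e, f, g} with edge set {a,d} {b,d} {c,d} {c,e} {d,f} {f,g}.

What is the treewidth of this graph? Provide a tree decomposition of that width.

Each bag holds 2 vertices, so the decomposition has width 1, which upper-bounds the treewidth. Since G has at least one edge (e.g. a–d), it is not an edgeless graph, so tw(G) ≥ 1. Therefore the treewidth is 1.

Treewidth 1.
One such decomposition:
Bags: B1 = {a, d}  B2 = {d, f}  B3 = {f, g}  B4 = {c, d}  B5 = {c, e}  B6 = {b, d}
Tree: B1–B2, B2–B3, B2–B4, B4–B5, B2–B6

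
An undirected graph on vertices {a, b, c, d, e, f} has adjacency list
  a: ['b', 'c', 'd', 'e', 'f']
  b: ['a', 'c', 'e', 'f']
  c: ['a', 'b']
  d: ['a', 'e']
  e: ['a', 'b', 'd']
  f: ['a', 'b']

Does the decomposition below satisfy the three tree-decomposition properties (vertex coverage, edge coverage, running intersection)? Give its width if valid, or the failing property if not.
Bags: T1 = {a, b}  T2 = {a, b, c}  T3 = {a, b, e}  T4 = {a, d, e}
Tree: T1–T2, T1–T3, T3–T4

No — vertex f appears in no bag.

A tree decomposition must satisfy three properties: every vertex lies in some bag; for every edge, both endpoints lie together in some bag; and for every vertex, the bags containing it form a connected subtree. Here vertex f appears in no bag, so the decomposition is invalid.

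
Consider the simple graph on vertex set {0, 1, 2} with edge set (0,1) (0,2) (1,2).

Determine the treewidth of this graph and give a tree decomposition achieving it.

Treewidth 2.
Bags: B1 = {0, 1, 2}
Tree: (single bag)

A single bag containing all 3 vertices is trivially a valid decomposition of width 2. Conversely, {0, 1, 2} is a clique of size 3, and the vertices of any clique must share a bag in every tree decomposition; so some bag has ≥ 3 vertices and tw(G) ≥ 2. Hence tw(G) = 2 exactly.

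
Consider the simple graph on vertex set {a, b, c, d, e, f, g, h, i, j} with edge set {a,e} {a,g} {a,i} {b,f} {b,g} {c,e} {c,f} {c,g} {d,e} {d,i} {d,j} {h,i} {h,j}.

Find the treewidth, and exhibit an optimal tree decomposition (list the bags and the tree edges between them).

Every bag has size at most 3, so the width is 3 − 1 = 2 and tw(G) ≤ 2. The edges b–f–c–g–b form a cycle, so G is not a tree and its treewidth is at least 2. The upper and lower bounds meet at 2, so that is the treewidth.

Treewidth 2.
One such decomposition:
Bags: B1 = {b, f, g}  B2 = {c, f, g}  B3 = {a, c, g}  B4 = {a, c, e}  B5 = {a, e, i}  B6 = {d, e, i}  B7 = {d, h, i}  B8 = {d, h, j}
Tree: B1–B2, B2–B3, B3–B4, B4–B5, B5–B6, B6–B7, B7–B8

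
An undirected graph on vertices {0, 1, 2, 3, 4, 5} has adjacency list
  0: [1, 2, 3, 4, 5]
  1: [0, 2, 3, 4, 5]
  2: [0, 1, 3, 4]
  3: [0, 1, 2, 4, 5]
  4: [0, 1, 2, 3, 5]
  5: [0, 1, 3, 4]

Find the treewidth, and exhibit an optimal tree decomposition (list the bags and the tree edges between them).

Treewidth 4.
One optimal decomposition is:
Bags: B1 = {0, 1, 2, 3, 4}  B2 = {0, 1, 3, 4, 5}
Tree: B1–B2

The largest bag has 5 vertices, giving width 4; this decomposition certifies tw(G) ≤ 4. On the other hand G contains the 5-clique {0, 1, 2, 3, 4}. A clique must lie in a single bag of any decomposition, so no decomposition can have width below 4. Therefore the treewidth is 4.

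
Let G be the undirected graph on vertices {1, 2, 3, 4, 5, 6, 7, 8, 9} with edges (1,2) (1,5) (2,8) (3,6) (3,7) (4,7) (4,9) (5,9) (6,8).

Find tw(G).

2

A width-2 tree decomposition is:
Bags: B1 = {1, 2, 8}  B2 = {1, 6, 8}  B3 = {1, 3, 6}  B4 = {1, 3, 7}  B5 = {1, 4, 7}  B6 = {1, 4, 9}  B7 = {1, 5, 9}
Tree: B1–B2, B2–B3, B3–B4, B4–B5, B5–B6, B6–B7
The largest bag has 3 vertices, giving width 2; this decomposition certifies tw(G) ≤ 2. For the lower bound, G contains the cycle 1–2–8–6–3–7–4–9–5–1, so G is not a forest; only forests have treewidth ≤ 1, hence tw(G) ≥ 2. Hence tw(G) = 2 exactly.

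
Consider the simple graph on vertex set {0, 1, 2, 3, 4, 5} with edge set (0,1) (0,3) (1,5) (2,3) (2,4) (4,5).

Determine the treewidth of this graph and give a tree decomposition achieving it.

Treewidth 2.
Bags: B1 = {0, 1, 3}  B2 = {1, 3, 5}  B3 = {3, 4, 5}  B4 = {2, 3, 4}
Tree: B1–B2, B2–B3, B3–B4

Every bag has size at most 3, so the width is 3 − 1 = 2 and tw(G) ≤ 2. For the lower bound, G contains the cycle 3–0–1–5–4–2–3, so G is not a forest; only forests have treewidth ≤ 1, hence tw(G) ≥ 2. Therefore the treewidth is 2.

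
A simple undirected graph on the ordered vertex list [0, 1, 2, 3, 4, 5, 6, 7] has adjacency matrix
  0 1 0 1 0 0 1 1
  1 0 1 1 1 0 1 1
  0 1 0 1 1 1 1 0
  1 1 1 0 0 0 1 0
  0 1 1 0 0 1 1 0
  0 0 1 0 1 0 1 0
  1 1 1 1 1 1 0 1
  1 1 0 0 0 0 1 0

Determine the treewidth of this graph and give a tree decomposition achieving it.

Every bag has size at most 4, so the width is 4 − 1 = 3 and tw(G) ≤ 3. For the lower bound, the 4 vertices {0, 1, 3, 6} are pairwise adjacent, and any tree decomposition puts a clique entirely inside one bag — forcing width ≥ 3. Therefore the treewidth is 3.

Treewidth 3.
One such decomposition:
Bags: B1 = {1, 2, 3, 6}  B2 = {0, 1, 3, 6}  B3 = {1, 2, 4, 6}  B4 = {0, 1, 6, 7}  B5 = {2, 4, 5, 6}
Tree: B1–B2, B1–B3, B2–B4, B3–B5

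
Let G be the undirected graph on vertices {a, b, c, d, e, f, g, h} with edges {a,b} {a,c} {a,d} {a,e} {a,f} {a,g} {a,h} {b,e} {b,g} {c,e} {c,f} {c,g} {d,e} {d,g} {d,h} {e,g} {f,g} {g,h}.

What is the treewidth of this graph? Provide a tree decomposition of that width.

Treewidth 3.
One such decomposition:
Bags: B1 = {a, d, e, g}  B2 = {a, b, e, g}  B3 = {a, d, g, h}  B4 = {a, c, e, g}  B5 = {a, c, f, g}
Tree: B1–B2, B1–B3, B1–B4, B4–B5

Each bag holds 4 vertices, so the decomposition has width 3, which upper-bounds the treewidth. For the lower bound, the 4 vertices {a, d, e, g} are pairwise adjacent, and any tree decomposition puts a clique entirely inside one bag — forcing width ≥ 3. Therefore the treewidth is 3.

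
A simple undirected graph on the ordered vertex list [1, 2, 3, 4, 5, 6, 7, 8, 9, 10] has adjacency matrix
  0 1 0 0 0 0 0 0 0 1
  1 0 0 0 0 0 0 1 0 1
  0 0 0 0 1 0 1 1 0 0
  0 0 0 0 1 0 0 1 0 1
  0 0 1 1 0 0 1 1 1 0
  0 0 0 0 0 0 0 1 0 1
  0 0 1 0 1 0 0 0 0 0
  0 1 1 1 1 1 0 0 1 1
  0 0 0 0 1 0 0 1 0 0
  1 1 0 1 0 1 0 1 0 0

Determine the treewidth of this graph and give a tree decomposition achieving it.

Each bag holds 3 vertices, so the decomposition has width 2, which upper-bounds the treewidth. On the other hand G contains the 3-clique {2, 8, 10}. A clique must lie in a single bag of any decomposition, so no decomposition can have width below 2. Combining the bounds, tw(G) = 2.

Treewidth 2.
One such decomposition:
Bags: B1 = {4, 8, 10}  B2 = {4, 5, 8}  B3 = {6, 8, 10}  B4 = {5, 8, 9}  B5 = {2, 8, 10}  B6 = {1, 2, 10}  B7 = {3, 5, 8}  B8 = {3, 5, 7}
Tree: B1–B2, B1–B3, B2–B4, B3–B5, B5–B6, B4–B7, B7–B8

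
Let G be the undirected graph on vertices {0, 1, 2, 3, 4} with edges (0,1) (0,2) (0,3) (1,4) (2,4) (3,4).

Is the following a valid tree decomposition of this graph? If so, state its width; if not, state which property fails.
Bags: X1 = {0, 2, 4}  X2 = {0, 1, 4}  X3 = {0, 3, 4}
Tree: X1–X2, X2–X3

Yes; width 2.

Vertex coverage: the bags together contain {0, 1, 2, 3, 4}, the full vertex set. Edge coverage: each edge of G has both endpoints in at least one bag. Running intersection: for every vertex, the bags containing it form a connected subtree. All three properties hold, so this is a valid tree decomposition of width max|bag| − 1 = 2, and hence tw(G) ≤ 2.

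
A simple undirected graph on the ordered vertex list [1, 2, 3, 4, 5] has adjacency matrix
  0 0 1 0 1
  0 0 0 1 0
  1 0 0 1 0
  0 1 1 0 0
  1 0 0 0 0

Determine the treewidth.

A width-1 tree decomposition is:
Bags: B1 = {1, 5}  B2 = {1, 3}  B3 = {3, 4}  B4 = {2, 4}
Tree: B1–B2, B2–B3, B3–B4
Each bag holds 2 vertices, so the decomposition has width 1, which upper-bounds the treewidth. Any graph with an edge has treewidth ≥ 1, and G has the edge 5–1. Hence tw(G) = 1 exactly.

1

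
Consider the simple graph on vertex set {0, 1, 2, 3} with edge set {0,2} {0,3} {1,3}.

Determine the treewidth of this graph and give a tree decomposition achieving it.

Treewidth 1.
One such decomposition:
Bags: B1 = {1, 3}  B2 = {0, 3}  B3 = {0, 2}
Tree: B1–B2, B2–B3

Each bag holds 2 vertices, so the decomposition has width 1, which upper-bounds the treewidth. Any graph with an edge has treewidth ≥ 1, and G has the edge 1–3. Combining the bounds, tw(G) = 1.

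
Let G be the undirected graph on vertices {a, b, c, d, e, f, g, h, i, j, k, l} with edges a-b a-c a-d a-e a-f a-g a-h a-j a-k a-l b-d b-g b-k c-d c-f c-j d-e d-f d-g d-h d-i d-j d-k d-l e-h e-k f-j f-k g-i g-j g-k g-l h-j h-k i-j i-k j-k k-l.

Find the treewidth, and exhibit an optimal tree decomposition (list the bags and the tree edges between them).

Every bag has size at most 5, so the width is 5 − 1 = 4 and tw(G) ≤ 4. Conversely, {a, c, d, f, j} is a clique of size 5, and the vertices of any clique must share a bag in every tree decomposition; so some bag has ≥ 5 vertices and tw(G) ≥ 4. Hence tw(G) = 4 exactly.

Treewidth 4.
One optimal decomposition is:
Bags: B1 = {a, b, d, g, k}  B2 = {a, d, g, j, k}  B3 = {a, d, h, j, k}  B4 = {a, d, e, h, k}  B5 = {a, d, g, k, l}  B6 = {d, g, i, j, k}  B7 = {a, d, f, j, k}  B8 = {a, c, d, f, j}
Tree: B1–B2, B2–B3, B3–B4, B2–B5, B2–B6, B3–B7, B7–B8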